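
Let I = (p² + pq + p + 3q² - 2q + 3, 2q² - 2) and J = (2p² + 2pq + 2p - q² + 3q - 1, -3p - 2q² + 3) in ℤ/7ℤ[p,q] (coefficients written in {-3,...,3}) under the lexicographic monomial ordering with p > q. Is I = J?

No, the ideals differ.

For a fixed monomial order, each ideal has a unique reduced Gröbner basis; comparing bases decides equality.
Buchberger on the first generating set:
f_1 = p² + pq + p + 3q² - 2q + 3, LT = p².
f_2 = 2q² - 2, LT = q².

The S-polynomials (S(f_1,f_2)) all reduce to 0 modulo the current basis, so we have a Gröbner basis.
Inter-reduce: drop elements whose leading term is divisible by another's, tail-reduce, and make monic.
Reduced Gröbner basis: {p² + pq + p - 2q - 1, q² - 1}.

Buchberger on the second generating set:
h_1 = 2p² + 2pq + 2p - q² + 3q - 1, LT = p².
h_2 = -3p - 2q² + 3, LT = p.

S(h_1,h_2): lcm = p². S = -3pq² + pq + 2p + 3q² - 2q + 3.
  reduce S modulo (h_1, h_2):
  remainder 2q⁴ - 3q³ + q² - q - 2 ≠ 0; add k_3 = 2q⁴ - 3q³ + q² - q - 2 to the basis.

The other S-polynomials (S(h_1,k_3), S(h_2,k_3)) all reduce to 0 modulo the current basis, so we have a Gröbner basis.
Inter-reduce: drop elements whose leading term is divisible by another's, tail-reduce, and make monic.
Reduced Gröbner basis: {p + 3q² - 1, q⁴ + 2q³ - 3q² + 3q - 1}.

These differ, so the ideals are not equal.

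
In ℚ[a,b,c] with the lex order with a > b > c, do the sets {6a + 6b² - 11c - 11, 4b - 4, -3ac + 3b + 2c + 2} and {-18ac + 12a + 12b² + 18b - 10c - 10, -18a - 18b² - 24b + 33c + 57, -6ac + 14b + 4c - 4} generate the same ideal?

For a fixed monomial order, each ideal has a unique reduced Gröbner basis; comparing bases decides equality.
Buchberger on the first generating set:
f_1 = 6a + 6b² - 11c - 11, LT = a.
f_2 = 4b - 4, LT = b.
f_3 = -3ac + 3b + 2c + 2, LT = ac.

S(f_1,f_3): lcm = ac. S = b²c + b - 11/6c² - 7/6c + ⅔.
  leading term b²c: subtract (¼bc)·f_2 from b²c + b - 11/6c² - 7/6c + ⅔ → bc + b - 11/6c² - 7/6c + ⅔
  leading term bc: subtract (¼c)·f_2 from bc + b - 11/6c² - 7/6c + ⅔ → b - 11/6c² - ⅙c + ⅔
  leading term b: subtract (¼)·f_2 from b - 11/6c² - ⅙c + ⅔ → -11/6c² - ⅙c + 5/3
  leading term c²: no divisor's leading term divides it; move -11/6c² to the remainder.
  leading term c: no divisor's leading term divides it; move -⅙c to the remainder.
  leading term 1: no divisor's leading term divides it; move 5/3 to the remainder.
  remainder -11/6c² - ⅙c + 5/3 ≠ 0; add g_4 = -11/6c² - ⅙c + 5/3 to the basis.

The other S-polynomials (S(f_1,f_2), S(f_2,f_3), S(f_1,g_4), S(f_2,g_4), S(f_3,g_4)) all reduce to 0 modulo the current basis, so we have a Gröbner basis.
Inter-reduce: drop elements whose leading term is divisible by another's, tail-reduce, and make monic.
Reduced Gröbner basis: {a - 11/6c - ⅚, b - 1, c² + 1/11c - 10/11}.

Buchberger on the second generating set:
h_1 = -18ac + 12a + 12b² + 18b - 10c - 10, LT = ac.
h_2 = -18a - 18b² - 24b + 33c + 57, LT = a.
h_3 = -6ac + 14b + 4c - 4, LT = ac.

S(h_1,h_2): lcm = ac. S = -⅔a - b²c - ⅔b² - 4/3bc - b + 11/6c² + 67/18c + 5/9.
  leading term a: subtract (1/27)·h_2 from -⅔a - b²c - ⅔b² - 4/3bc - b + 11/6c² + 67/18c + 5/9 → -b²c - 4/3bc - 1/9b + 11/6c² + 5/2c - 14/9
  leading term b²c: no divisor's leading term divides it; move -b²c to the remainder.
  leading term bc: no divisor's leading term divides it; move -4/3bc to the remainder.
  leading term b: no divisor's leading term divides it; move -1/9b to the remainder.
  leading term c²: no divisor's leading term divides it; move 11/6c² to the remainder.
  leading term c: no divisor's leading term divides it; move 5/2c to the remainder.
  leading term 1: no divisor's leading term divides it; move -14/9 to the remainder.
  remainder -b²c - 4/3bc - 1/9b + 11/6c² + 5/2c - 14/9 ≠ 0; add k_4 = -b²c - 4/3bc - 1/9b + 11/6c² + 5/2c - 14/9 to the basis.

S(h_1,h_3): lcm = ac. S = -⅔a - ⅔b² + 4/3b + 11/9c - 1/9.
  leading term a: subtract (1/27)·h_2 from -⅔a - ⅔b² + 4/3b + 11/9c - 1/9 → 20/9b - 20/9
  leading term b: no divisor's leading term divides it; move 20/9b to the remainder.
  leading term 1: no divisor's leading term divides it; move -20/9 to the remainder.
  remainder 20/9b - 20/9 ≠ 0; add k_5 = 20/9b - 20/9 to the basis.

S(k_4,k_5): lcm = b²c. S = 7/3bc + 1/9b - 11/6c² - 5/2c + 14/9.
  leading term bc: subtract (21/20c)·k_5 from 7/3bc + 1/9b - 11/6c² - 5/2c + 14/9 → 1/9b - 11/6c² - ⅙c + 14/9
  leading term b: subtract (1/20)·k_5 from 1/9b - 11/6c² - ⅙c + 14/9 → -11/6c² - ⅙c + 5/3
  leading term c²: no divisor's leading term divides it; move -11/6c² to the remainder.
  leading term c: no divisor's leading term divides it; move -⅙c to the remainder.
  leading term 1: no divisor's leading term divides it; move 5/3 to the remainder.
  remainder -11/6c² - ⅙c + 5/3 ≠ 0; add k_6 = -11/6c² - ⅙c + 5/3 to the basis.

The other S-polynomials (S(h_2,h_3), S(h_1,k_4), S(h_2,k_4), S(h_3,k_4), S(h_1,k_5), S(h_2,k_5), S(h_3,k_5), S(h_1,k_6), S(h_2,k_6), S(h_3,k_6), S(k_4,k_6), S(k_5,k_6)) all reduce to 0 modulo the current basis, so we have a Gröbner basis.
Inter-reduce: drop elements whose leading term is divisible by another's, tail-reduce, and make monic.
Reduced Gröbner basis: {a - 11/6c - ⅚, b - 1, c² + 1/11c - 10/11}.

The two bases agree; hence the ideals are identical.

Yes, the ideals are equal.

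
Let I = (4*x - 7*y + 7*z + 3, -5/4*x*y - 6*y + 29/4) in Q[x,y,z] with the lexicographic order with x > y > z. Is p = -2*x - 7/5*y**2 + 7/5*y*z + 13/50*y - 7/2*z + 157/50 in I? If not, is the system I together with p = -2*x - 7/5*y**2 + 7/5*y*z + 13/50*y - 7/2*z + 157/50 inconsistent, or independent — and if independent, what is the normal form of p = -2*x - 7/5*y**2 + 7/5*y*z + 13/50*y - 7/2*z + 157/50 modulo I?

-2*x - 7/5*y**2 + 7/5*y*z + 13/50*y - 7/2*z + 157/50 lies in I (it reduces to 0).

First compute the reduced Gröbner basis of I by Buchberger's algorithm.
f_1 = 4*x - 7*y + 7*z + 3, LT = x.
f_2 = -5/4*x*y - 6*y + 29/4, LT = x*y.

S(f_1,f_2): lcm = x*y. S = -7/4*y**2 + 7/4*y*z - 81/20*y + 29/5.
  leading term y**2: no divisor's leading term divides it; move -7/4*y**2 to the remainder.
  leading term y*z: no divisor's leading term divides it; move 7/4*y*z to the remainder.
  leading term y: no divisor's leading term divides it; move -81/20*y to the remainder.
  leading term 1: no divisor's leading term divides it; move 29/5 to the remainder.
  remainder -7/4*y**2 + 7/4*y*z - 81/20*y + 29/5 ≠ 0; add h_3 = -7/4*y**2 + 7/4*y*z - 81/20*y + 29/5 to the basis.

S(f_1,h_3): leading monomials are coprime, so the S-polynomial reduces to 0 (Buchberger's first criterion).
S(f_2,h_3): lcm = x*y**2. S = x*y*z - 81/35*x*y + 116/35*x + 24/5*y**2 - 29/5*y.
  leading term x*y*z: subtract (1/4*y*z)·f_1 from x*y*z - 81/35*x*y + 116/35*x + 24/5*y**2 - 29/5*y → -81/35*x*y + 116/35*x + 7/4*y**2*z + 24/5*y**2 - 7/4*y*z**2 - 3/4*y*z - 29/5*y
  leading term x*y: subtract (-81/140*y)·f_1 from -81/35*x*y + 116/35*x + 7/4*y**2*z + 24/5*y**2 - 7/4*y*z**2 - 3/4*y*z - 29/5*y → 116/35*x + 7/4*y**2*z + 3/4*y**2 - 7/4*y*z**2 + 33/10*y*z - 569/140*y
  leading term x: subtract (29/35)·f_1 from 116/35*x + 7/4*y**2*z + 3/4*y**2 - 7/4*y*z**2 + 33/10*y*z - 569/140*y → 7/4*y**2*z + 3/4*y**2 - 7/4*y*z**2 + 33/10*y*z + 243/140*y - 29/5*z - 87/35
  leading term y**2*z: subtract (-z)·h_3 from 7/4*y**2*z + 3/4*y**2 - 7/4*y*z**2 + 33/10*y*z + 243/140*y - 29/5*z - 87/35 → 3/4*y**2 - 3/4*y*z + 243/140*y - 87/35
  leading term y**2: subtract (-3/7)·h_3 from 3/4*y**2 - 3/4*y*z + 243/140*y - 87/35 → 0
  remainder 0.

Every S-polynomial of the final basis reduces to 0, so we have a Gröbner basis.
Inter-reduce: drop elements whose leading term is divisible by another's, tail-reduce, and make monic.
Reduced Gröbner basis: {x - 7/4*y + 7/4*z + 3/4, y**2 - y*z + 81/35*y - 116/35}.
Label its elements g_1 = x - 7/4*y + 7/4*z + 3/4, g_2 = y**2 - y*z + 81/35*y - 116/35.

Reduce p = -2*x - 7/5*y**2 + 7/5*y*z + 13/50*y - 7/2*z + 157/50 modulo G:
  leading term x: subtract (-2)·g_1 from -2*x - 7/5*y**2 + 7/5*y*z + 13/50*y - 7/2*z + 157/50 → -7/5*y**2 + 7/5*y*z - 81/25*y + 116/25
  leading term y**2: subtract (-7/5)·g_2 from -7/5*y**2 + 7/5*y*z - 81/25*y + 116/25 → 0
  normal form = 0.
Since the normal form is 0, p ∈ I.

Ideal membership is decidable via reduction modulo a Gröbner basis.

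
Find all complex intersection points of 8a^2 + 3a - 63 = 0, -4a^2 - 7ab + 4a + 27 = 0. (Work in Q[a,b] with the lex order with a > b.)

{(21/8, 53/98), (-3, 1)}

Compute a lex Gröbner basis by Buchberger's algorithm.
f_1 = 8a^2 + 3a - 63, LT = a^2.
f_2 = -4a^2 - 7ab + 4a + 27, LT = a^2.

S(f_1,f_2): lcm = a^2. S = -7/4ab + 11/8a - 9/8.
  leading term ab: no divisor's leading term divides it; move -7/4ab to the remainder.
  leading term a: no divisor's leading term divides it; move 11/8a to the remainder.
  leading term 1: no divisor's leading term divides it; move -9/8 to the remainder.
  remainder -7/4ab + 11/8a - 9/8 ≠ 0; add h_3 = -7/4ab + 11/8a - 9/8 to the basis.

S(f_1,h_3): lcm = a^2b. S = 11/14a^2 + 3/8ab - 9/14a - 63/8b.
  leading term a^2: subtract (11/112)·f_1 from 11/14a^2 + 3/8ab - 9/14a - 63/8b → 3/8ab - 15/16a - 63/8b + 99/16
  leading term ab: subtract (-3/14)·h_3 from 3/8ab - 15/16a - 63/8b + 99/16 → -9/14a - 63/8b + 333/56
  leading term a: no divisor's leading term divides it; move -9/14a to the remainder.
  leading term b: no divisor's leading term divides it; move -63/8b to the remainder.
  leading term 1: no divisor's leading term divides it; move 333/56 to the remainder.
  remainder -9/14a - 63/8b + 333/56 ≠ 0; add h_4 = -9/14a - 63/8b + 333/56 to the basis.

S(h_3,h_4): lcm = ab. S = -11/14a - 49/4b^2 + 37/4b + 9/14.
  leading term a: subtract (11/9)·h_4 from -11/14a - 49/4b^2 + 37/4b + 9/14 → -49/4b^2 + 151/8b - 53/8
  leading term b^2: no divisor's leading term divides it; move -49/4b^2 to the remainder.
  leading term b: no divisor's leading term divides it; move 151/8b to the remainder.
  leading term 1: no divisor's leading term divides it; move -53/8 to the remainder.
  remainder -49/4b^2 + 151/8b - 53/8 ≠ 0; add h_5 = -49/4b^2 + 151/8b - 53/8 to the basis.

The other S-polynomials (S(f_2,h_3), S(f_1,h_4), S(f_2,h_4), S(f_1,h_5), S(f_2,h_5), S(h_3,h_5), S(h_4,h_5)) all reduce to 0 modulo the current basis, so we have a Gröbner basis.
Inter-reduce: drop elements whose leading term is divisible by another's, tail-reduce, and make monic.
Reduced Gröbner basis: {a + 49/4b - 37/4, b^2 - 151/98b + 53/98}.

A lex Gröbner basis eliminates variables successively. Here b^2 - 151/98b + 53/98 depends only on b, with roots {53/98, 1}; lifting each root through the earlier basis elements recovers the full solutions.
  b = 53/98: the earlier basis element becomes a - 21/8 = 0, giving a = 21/8 — point (21/8, 53/98).
  b = 1: the earlier basis element becomes a + 3 = 0, giving a = -3 — point (-3, 1).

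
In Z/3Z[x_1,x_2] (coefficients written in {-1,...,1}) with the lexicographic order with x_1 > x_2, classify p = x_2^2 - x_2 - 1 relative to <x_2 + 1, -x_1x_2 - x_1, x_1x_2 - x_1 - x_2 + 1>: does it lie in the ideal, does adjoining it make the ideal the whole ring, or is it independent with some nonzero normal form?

Adjoining x_2^2 - x_2 - 1 makes the ideal the whole ring: the system is inconsistent.

First compute the reduced Gröbner basis of I by Buchberger's algorithm.
f_1 = x_2 + 1, LT = x_2.
f_2 = -x_1x_2 - x_1, LT = x_1x_2.
f_3 = x_1x_2 - x_1 - x_2 + 1, LT = x_1x_2.

S(f_1,f_3): lcm = x_1x_2. S = -x_1 + x_2 - 1.
  reduce S modulo (f_1, f_2, f_3):
  remainder -x_1 + 1 ≠ 0; add h_4 = -x_1 + 1 to the basis.

The other S-polynomials (S(f_1,f_2), S(f_2,f_3), S(f_1,h_4), S(f_2,h_4), S(f_3,h_4)) all reduce to 0 modulo the current basis, so we have a Gröbner basis.
Inter-reduce: drop elements whose leading term is divisible by another's, tail-reduce, and make monic.
Reduced Gröbner basis: {x_1 - 1, x_2 + 1}.
Label its elements g_1 = x_1 - 1, g_2 = x_2 + 1.

Reduce p = x_2^2 - x_2 - 1 modulo G:
  leading term x_2^2: subtract (x_2)·g_2 from x_2^2 - x_2 - 1 → x_2 - 1
  leading term x_2: subtract (1)·g_2 from x_2 - 1 → 1
  leading term 1: no divisor's leading term divides it; move 1 to the remainder.
  normal form = 1.
The normal form is nonzero, so p ∉ I. Since p minus its normal form lies in I, I + (p) = I + (r) where r = 1; decide whether this ideal is the whole ring.
Here r = 1 is a nonzero constant, hence a unit: 1 ∈ I + (p), the Gröbner basis of I + (p) is {1}, and the enlarged system has no common solution — adjoining p is inconsistent.

Ideal membership is decidable via reduction modulo a Gröbner basis.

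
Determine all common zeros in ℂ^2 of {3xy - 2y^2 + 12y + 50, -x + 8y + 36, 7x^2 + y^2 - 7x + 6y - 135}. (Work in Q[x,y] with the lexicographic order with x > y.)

{(-4, -5)}

Compute a lex Gröbner basis by Buchberger's algorithm.
f_1 = 3xy - 2y^2 + 12y + 50, LT = xy.
f_2 = -x + 8y + 36, LT = x.
f_3 = 7x^2 - 7x + y^2 + 6y - 135, LT = x^2.

S(f_1,f_2): lcm = xy. S = 22/3y^2 + 40y + 50/3.
  leading term y^2: no divisor's leading term divides it; move 22/3y^2 to the remainder.
  leading term y: no divisor's leading term divides it; move 40y to the remainder.
  leading term 1: no divisor's leading term divides it; move 50/3 to the remainder.
  remainder 22/3y^2 + 40y + 50/3 ≠ 0; add h_4 = 22/3y^2 + 40y + 50/3 to the basis.

S(f_1,f_3): lcm = x^2y. S = -2/3xy^2 + 5xy + 50/3x - 1/7y^3 - 6/7y^2 + 135/7y.
  leading term xy^2: subtract (-2/9y)·f_1 from -2/3xy^2 + 5xy + 50/3x - 1/7y^3 - 6/7y^2 + 135/7y → 5xy + 50/3x - 37/63y^3 + 38/21y^2 + 1915/63y
  leading term xy: subtract (5/3)·f_1 from 5xy + 50/3x - 37/63y^3 + 38/21y^2 + 1915/63y → 50/3x - 37/63y^3 + 36/7y^2 + 655/63y - 250/3
  leading term x: subtract (-50/3)·f_2 from 50/3x - 37/63y^3 + 36/7y^2 + 655/63y - 250/3 → -37/63y^3 + 36/7y^2 + 9055/63y + 1550/3
  leading term y^3: subtract (-37/462y)·h_4 from -37/63y^3 + 36/7y^2 + 9055/63y + 1550/3 → 1928/231y^2 + 11170/77y + 1550/3
  leading term y^2: subtract (964/847)·h_4 from 1928/231y^2 + 11170/77y + 1550/3 → 84310/847y + 421550/847
  leading term y: no divisor's leading term divides it; move 84310/847y to the remainder.
  leading term 1: no divisor's leading term divides it; move 421550/847 to the remainder.
  remainder 84310/847y + 421550/847 ≠ 0; add h_5 = 84310/847y + 421550/847 to the basis.

The other S-polynomials (S(f_2,f_3), S(f_1,h_4), S(f_2,h_4), S(f_3,h_4), S(f_1,h_5), S(f_2,h_5), S(f_3,h_5), S(h_4,h_5)) all reduce to 0 modulo the current basis, so we have a Gröbner basis.
Inter-reduce: drop elements whose leading term is divisible by another's, tail-reduce, and make monic.
Reduced Gröbner basis: {x + 4, y + 5}.

From the last basis element, y + 5 = 0, so y takes values in {-5}. Each choice, substituted upward through the basis, yields the corresponding point(s) of the solution set.
  y = -5: the earlier basis element becomes x + 4 = 0, giving x = -4 — point (-4, -5).
Check: every point annihilates each of the original generators.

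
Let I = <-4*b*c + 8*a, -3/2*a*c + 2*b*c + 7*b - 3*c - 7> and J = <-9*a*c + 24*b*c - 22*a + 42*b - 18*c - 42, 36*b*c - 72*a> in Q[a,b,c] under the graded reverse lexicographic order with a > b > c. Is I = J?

For a fixed monomial order, each ideal has a unique reduced Gröbner basis; comparing bases decides equality.
Buchberger on the first generating set:
f_1 = -4*b*c + 8*a, LT = b*c.
f_2 = -3/2*a*c + 2*b*c + 7*b - 3*c - 7, LT = a*c.

S(f_1,f_2): lcm = a*b*c. S = 4/3*b**2*c - 2*a**2 + 14/3*b**2 - 2*b*c - 14/3*b.
  leading term b**2*c: subtract (-1/3*b)·f_1 from 4/3*b**2*c - 2*a**2 + 14/3*b**2 - 2*b*c - 14/3*b → -2*a**2 + 8/3*a*b + 14/3*b**2 - 2*b*c - 14/3*b
  leading term a**2: no divisor's leading term divides it; move -2*a**2 to the remainder.
  leading term a*b: no divisor's leading term divides it; move 8/3*a*b to the remainder.
  leading term b**2: no divisor's leading term divides it; move 14/3*b**2 to the remainder.
  leading term b*c: subtract (1/2)·f_1 from -2*b*c - 14/3*b → -4*a - 14/3*b
  leading term a: no divisor's leading term divides it; move -4*a to the remainder.
  leading term b: no divisor's leading term divides it; move -14/3*b to the remainder.
  remainder -2*a**2 + 8/3*a*b + 14/3*b**2 - 4*a - 14/3*b ≠ 0; add g_3 = -2*a**2 + 8/3*a*b + 14/3*b**2 - 4*a - 14/3*b to the basis.

S(f_1,g_3): leading monomials are coprime, so the S-polynomial reduces to 0 (Buchberger's first criterion).
S(f_2,g_3): lcm = a**2*c. S = 7/3*b**2*c - 14/3*a*b - 7/3*b*c + 14/3*a.
  leading term b**2*c: subtract (-7/12*b)·f_1 from 7/3*b**2*c - 14/3*a*b - 7/3*b*c + 14/3*a → -7/3*b*c + 14/3*a
  leading term b*c: subtract (7/12)·f_1 from -7/3*b*c + 14/3*a → 0
  remainder 0.

Every S-polynomial of the final basis reduces to 0, so we have a Gröbner basis.
Inter-reduce: drop elements whose leading term is divisible by another's, tail-reduce, and make monic.
Reduced Gröbner basis: {a**2 - 4/3*a*b - 7/3*b**2 + 2*a + 7/3*b, a*c - 8/3*a - 14/3*b + 2*c + 14/3, b*c - 2*a}.

Buchberger on the second generating set:
h_1 = -9*a*c + 24*b*c - 22*a + 42*b - 18*c - 42, LT = a*c.
h_2 = 36*b*c - 72*a, LT = b*c.

S(h_1,h_2): lcm = a*b*c. S = -8/3*b**2*c + 2*a**2 + 22/9*a*b - 14/3*b**2 + 2*b*c + 14/3*b.
  leading term b**2*c: subtract (-2/27*b)·h_2 from -8/3*b**2*c + 2*a**2 + 22/9*a*b - 14/3*b**2 + 2*b*c + 14/3*b → 2*a**2 - 26/9*a*b - 14/3*b**2 + 2*b*c + 14/3*b
  leading term a**2: no divisor's leading term divides it; move 2*a**2 to the remainder.
  leading term a*b: no divisor's leading term divides it; move -26/9*a*b to the remainder.
  leading term b**2: no divisor's leading term divides it; move -14/3*b**2 to the remainder.
  leading term b*c: subtract (1/18)·h_2 from 2*b*c + 14/3*b → 4*a + 14/3*b
  leading term a: no divisor's leading term divides it; move 4*a to the remainder.
  leading term b: no divisor's leading term divides it; move 14/3*b to the remainder.
  remainder 2*a**2 - 26/9*a*b - 14/3*b**2 + 4*a + 14/3*b ≠ 0; add k_3 = 2*a**2 - 26/9*a*b - 14/3*b**2 + 4*a + 14/3*b to the basis.

S(h_1,k_3): lcm = a**2*c. S = -11/9*a*b*c + 7/3*b**2*c + 22/9*a**2 - 14/3*a*b - 7/3*b*c + 14/3*a.
  leading term a*b*c: subtract (11/81*b)·h_1 from -11/9*a*b*c + 7/3*b**2*c + 22/9*a**2 - 14/3*a*b - 7/3*b*c + 14/3*a → -25/27*b**2*c + 22/9*a**2 - 136/81*a*b - 154/27*b**2 + 1/9*b*c + 14/3*a + 154/27*b
  leading term b**2*c: subtract (-25/972*b)·h_2 from -25/27*b**2*c + 22/9*a**2 - 136/81*a*b - 154/27*b**2 + 1/9*b*c + 14/3*a + 154/27*b → 22/9*a**2 - 286/81*a*b - 154/27*b**2 + 1/9*b*c + 14/3*a + 154/27*b
  leading term a**2: subtract (11/9)·k_3 from 22/9*a**2 - 286/81*a*b - 154/27*b**2 + 1/9*b*c + 14/3*a + 154/27*b → 1/9*b*c - 2/9*a
  leading term b*c: subtract (1/324)·h_2 from 1/9*b*c - 2/9*a → 0
  remainder 0.

S(h_2,k_3): leading monomials are coprime, so the S-polynomial reduces to 0 (Buchberger's first criterion).
Every S-polynomial of the final basis reduces to 0, so we have a Gröbner basis.
Inter-reduce: drop elements whose leading term is divisible by another's, tail-reduce, and make monic.
Reduced Gröbner basis: {a**2 - 13/9*a*b - 7/3*b**2 + 2*a + 7/3*b, a*c - 26/9*a - 14/3*b + 2*c + 14/3, b*c - 2*a}.

The bases are distinct; the ideals are different.

No, the ideals differ.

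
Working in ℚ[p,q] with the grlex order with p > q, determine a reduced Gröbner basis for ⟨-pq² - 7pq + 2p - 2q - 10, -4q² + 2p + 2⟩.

f_1 = -pq² - 7pq + 2p - 2q - 10, LT = pq².
f_2 = -4q² + 2p + 2, LT = q².

S(f_1,f_2): lcm = pq². S = ½p² + 7pq - 3/2p + 2q + 10.
  leading term p²: no divisor's leading term divides it; move ½p² to the remainder.
  leading term pq: no divisor's leading term divides it; move 7pq to the remainder.
  leading term p: no divisor's leading term divides it; move -3/2p to the remainder.
  leading term q: no divisor's leading term divides it; move 2q to the remainder.
  leading term 1: no divisor's leading term divides it; move 10 to the remainder.
  remainder ½p² + 7pq - 3/2p + 2q + 10 ≠ 0; add g_3 = ½p² + 7pq - 3/2p + 2q + 10 to the basis.

The other S-polynomials (S(f_1,g_3), S(f_2,g_3)) all reduce to 0 modulo the current basis, so we have a Gröbner basis.
Inter-reduce: drop elements whose leading term is divisible by another's, tail-reduce, and make monic.

G = {p² + 14pq - 3p + 4q + 20, q² - ½p - ½}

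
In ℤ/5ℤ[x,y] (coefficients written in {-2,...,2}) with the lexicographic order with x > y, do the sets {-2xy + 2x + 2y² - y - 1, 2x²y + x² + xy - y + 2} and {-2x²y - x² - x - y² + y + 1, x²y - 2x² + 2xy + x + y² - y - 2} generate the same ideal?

Equality of ideals is decidable: compute both reduced Gröbner bases (unique for the ordering) and check whether they agree.
Buchberger on the first generating set:
f_1 = -2xy + 2x + 2y² - y - 1, LT = xy.
f_2 = 2x²y + x² + xy - y + 2, LT = x²y.

S(f_1,f_2): lcm = x²y. S = x² - xy² - 2x - 2y - 1.
  leading term x²: no divisor's leading term divides it; move x² to the remainder.
  leading term xy²: subtract (-2y)·f_1 from -xy² - 2x - 2y - 1 → -xy - 2x - y³ - 2y² + y - 1
  leading term xy: subtract (-2)·f_1 from -xy - 2x - y³ - 2y² + y - 1 → 2x - y³ + 2y² - y + 2
  leading term x: no divisor's leading term divides it; move 2x to the remainder.
  leading term y³: no divisor's leading term divides it; move -y³ to the remainder.
  leading term y²: no divisor's leading term divides it; move 2y² to the remainder.
  leading term y: no divisor's leading term divides it; move -y to the remainder.
  leading term 1: no divisor's leading term divides it; move 2 to the remainder.
  remainder x² + 2x - y³ + 2y² - y + 2 ≠ 0; add g_3 = x² + 2x - y³ + 2y² - y + 2 to the basis.

S(f_1,g_3): lcm = x²y. S = -x² - xy² + xy - 2x + y⁴ - 2y³ + y² - 2y.
  leading term x²: subtract (-1)·g_3 from -x² - xy² + xy - 2x + y⁴ - 2y³ + y² - 2y → -xy² + xy + y⁴ + 2y³ - 2y² + 2y + 2
  leading term xy²: subtract (-2y)·f_1 from -xy² + xy + y⁴ + 2y³ - 2y² + 2y + 2 → y⁴ + y³ + y² + 2
  leading term y⁴: no divisor's leading term divides it; move y⁴ to the remainder.
  leading term y³: no divisor's leading term divides it; move y³ to the remainder.
  leading term y²: no divisor's leading term divides it; move y² to the remainder.
  leading term 1: no divisor's leading term divides it; move 2 to the remainder.
  remainder y⁴ + y³ + y² + 2 ≠ 0; add g_4 = y⁴ + y³ + y² + 2 to the basis.

The other S-polynomials (S(f_2,g_3), S(f_1,g_4), S(f_2,g_4), S(g_3,g_4)) all reduce to 0 modulo the current basis, so we have a Gröbner basis.
Inter-reduce: drop elements whose leading term is divisible by another's, tail-reduce, and make monic.
Reduced Gröbner basis: {x² + 2x - y³ + 2y² - y + 2, xy - x - y² - 2y - 2, y⁴ + y³ + y² + 2}.

Buchberger on the second generating set:
h_1 = -2x²y - x² - x - y² + y + 1, LT = x²y.
h_2 = x²y - 2x² + 2xy + x + y² - y - 2, LT = x²y.

S(h_1,h_2): lcm = x²y. S = -2xy + 2x + 2y² - 2y - 1.
  leading term xy: no divisor's leading term divides it; move -2xy to the remainder.
  leading term x: no divisor's leading term divides it; move 2x to the remainder.
  leading term y²: no divisor's leading term divides it; move 2y² to the remainder.
  leading term y: no divisor's leading term divides it; move -2y to the remainder.
  leading term 1: no divisor's leading term divides it; move -1 to the remainder.
  remainder -2xy + 2x + 2y² - 2y - 1 ≠ 0; add k_3 = -2xy + 2x + 2y² - 2y - 1 to the basis.

S(h_1,k_3): lcm = x²y. S = -x² + xy² - xy - 2y² + 2y + 2.
  leading term x²: no divisor's leading term divides it; move -x² to the remainder.
  leading term xy²: subtract (2y)·k_3 from xy² - xy - 2y² + 2y + 2 → y³ + 2y² - y + 2
  leading term y³: no divisor's leading term divides it; move y³ to the remainder.
  leading term y²: no divisor's leading term divides it; move 2y² to the remainder.
  leading term y: no divisor's leading term divides it; move -y to the remainder.
  leading term 1: no divisor's leading term divides it; move 2 to the remainder.
  remainder -x² + y³ + 2y² - y + 2 ≠ 0; add k_4 = -x² + y³ + 2y² - y + 2 to the basis.

S(h_1,k_4): lcm = x²y. S = -2x² - 2x + y⁴ + 2y³ + 2y² - y + 2.
  leading term x²: subtract (2)·k_4 from -2x² - 2x + y⁴ + 2y³ + 2y² - y + 2 → -2x + y⁴ - 2y² + y - 2
  leading term x: no divisor's leading term divides it; move -2x to the remainder.
  leading term y⁴: no divisor's leading term divides it; move y⁴ to the remainder.
  leading term y²: no divisor's leading term divides it; move -2y² to the remainder.
  leading term y: no divisor's leading term divides it; move y to the remainder.
  leading term 1: no divisor's leading term divides it; move -2 to the remainder.
  remainder -2x + y⁴ - 2y² + y - 2 ≠ 0; add k_5 = -2x + y⁴ - 2y² + y - 2 to the basis.

S(h_1,k_5): lcm = x²y. S = -2x² - 2xy⁵ - xy³ - 2xy² - xy - 2x - 2y² + 2y + 2.
  leading term x²: subtract (2)·k_4 from -2x² - 2xy⁵ - xy³ - 2xy² - xy - 2x - 2y² + 2y + 2 → -2xy⁵ - xy³ - 2xy² - xy - 2x - 2y³ - y² - y - 2
  leading term xy⁵: subtract (y⁴)·k_3 from -2xy⁵ - xy³ - 2xy² - xy - 2x - 2y³ - y² - y - 2 → -2xy⁴ - xy³ - 2xy² - xy - 2x - 2y⁶ + 2y⁵ + y⁴ - 2y³ - y² - y - 2
  leading term xy⁴: subtract (y³)·k_3 from -2xy⁴ - xy³ - 2xy² - xy - 2x - 2y⁶ + 2y⁵ + y⁴ - 2y³ - y² - y - 2 → 2xy³ - 2xy² - xy - 2x - 2y⁶ - 2y⁴ - y³ - y² - y - 2
  leading term xy³: subtract (-y²)·k_3 from 2xy³ - 2xy² - xy - 2x - 2y⁶ - 2y⁴ - y³ - y² - y - 2 → -xy - 2x - 2y⁶ + 2y³ - 2y² - y - 2
  leading term xy: subtract (-2)·k_3 from -xy - 2x - 2y⁶ + 2y³ - 2y² - y - 2 → 2x - 2y⁶ + 2y³ + 2y² + 1
  leading term x: subtract (-1)·k_5 from 2x - 2y⁶ + 2y³ + 2y² + 1 → -2y⁶ + y⁴ + 2y³ + y - 1
  leading term y⁶: no divisor's leading term divides it; move -2y⁶ to the remainder.
  leading term y⁴: no divisor's leading term divides it; move y⁴ to the remainder.
  leading term y³: no divisor's leading term divides it; move 2y³ to the remainder.
  leading term y: no divisor's leading term divides it; move y to the remainder.
  leading term 1: no divisor's leading term divides it; move -1 to the remainder.
  remainder -2y⁶ + y⁴ + 2y³ + y - 1 ≠ 0; add k_6 = -2y⁶ + y⁴ + 2y³ + y - 1 to the basis.

S(k_3,k_5): lcm = xy. S = -x - 2y⁵ - y³ + 2y² - 2.
  leading term x: subtract (-2)·k_5 from -x - 2y⁵ - y³ + 2y² - 2 → -2y⁵ + 2y⁴ - y³ - 2y² + 2y - 1
  leading term y⁵: no divisor's leading term divides it; move -2y⁵ to the remainder.
  leading term y⁴: no divisor's leading term divides it; move 2y⁴ to the remainder.
  leading term y³: no divisor's leading term divides it; move -y³ to the remainder.
  leading term y²: no divisor's leading term divides it; move -2y² to the remainder.
  leading term y: no divisor's leading term divides it; move 2y to the remainder.
  leading term 1: no divisor's leading term divides it; move -1 to the remainder.
  remainder -2y⁵ + 2y⁴ - y³ - 2y² + 2y - 1 ≠ 0; add k_7 = -2y⁵ + 2y⁴ - y³ - 2y² + 2y - 1 to the basis.

The other S-polynomials (S(h_2,k_3), S(h_2,k_4), S(k_3,k_4), S(h_2,k_5), S(k_4,k_5), S(h_1,k_6), S(h_2,k_6), S(k_3,k_6), S(k_4,k_6), S(k_5,k_6), S(h_1,k_7), S(h_2,k_7), S(k_3,k_7), S(k_4,k_7), S(k_5,k_7), S(k_6,k_7)) all reduce to 0 modulo the current basis, so we have a Gröbner basis.
Inter-reduce: drop elements whose leading term is divisible by another's, tail-reduce, and make monic.
Reduced Gröbner basis: {x + 2y⁴ + y² + 2y + 1, y⁵ - y⁴ - 2y³ + y² - y - 2}.

Since the reduced bases disagree, the two ideals are not the same.

No, the ideals differ.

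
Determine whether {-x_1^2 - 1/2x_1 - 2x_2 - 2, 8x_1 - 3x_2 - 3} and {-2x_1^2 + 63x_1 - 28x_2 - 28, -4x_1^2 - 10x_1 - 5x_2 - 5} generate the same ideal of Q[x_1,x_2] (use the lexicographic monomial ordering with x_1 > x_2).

Yes, the ideals are equal.

Two ideals are equal iff their reduced Gröbner bases coincide (the reduced basis is unique for a fixed ordering).
Buchberger on the first generating set:
f_1 = -x_1^2 - 1/2x_1 - 2x_2 - 2, LT = x_1^2.
f_2 = 8x_1 - 3x_2 - 3, LT = x_1.

S(f_1,f_2): lcm = x_1^2. S = 3/8x_1x_2 + 7/8x_1 + 2x_2 + 2.
  leading term x_1x_2: subtract (3/64x_2)·f_2 from 3/8x_1x_2 + 7/8x_1 + 2x_2 + 2 → 7/8x_1 + 9/64x_2^2 + 137/64x_2 + 2
  leading term x_1: subtract (7/64)·f_2 from 7/8x_1 + 9/64x_2^2 + 137/64x_2 + 2 → 9/64x_2^2 + 79/32x_2 + 149/64
  leading term x_2^2: no divisor's leading term divides it; move 9/64x_2^2 to the remainder.
  leading term x_2: no divisor's leading term divides it; move 79/32x_2 to the remainder.
  leading term 1: no divisor's leading term divides it; move 149/64 to the remainder.
  remainder 9/64x_2^2 + 79/32x_2 + 149/64 ≠ 0; add g_3 = 9/64x_2^2 + 79/32x_2 + 149/64 to the basis.

S(f_1,g_3): leading monomials are coprime, so the S-polynomial reduces to 0 (Buchberger's first criterion).
S(f_2,g_3): leading monomials are coprime, so the S-polynomial reduces to 0 (Buchberger's first criterion).
Every S-polynomial of the final basis reduces to 0, so we have a Gröbner basis.
Inter-reduce: drop elements whose leading term is divisible by another's, tail-reduce, and make monic.
Reduced Gröbner basis: {x_1 - 3/8x_2 - 3/8, x_2^2 + 158/9x_2 + 149/9}.

Buchberger on the second generating set:
h_1 = -2x_1^2 + 63x_1 - 28x_2 - 28, LT = x_1^2.
h_2 = -4x_1^2 - 10x_1 - 5x_2 - 5, LT = x_1^2.

S(h_1,h_2): lcm = x_1^2. S = -34x_1 + 51/4x_2 + 51/4.
  leading term x_1: no divisor's leading term divides it; move -34x_1 to the remainder.
  leading term x_2: no divisor's leading term divides it; move 51/4x_2 to the remainder.
  leading term 1: no divisor's leading term divides it; move 51/4 to the remainder.
  remainder -34x_1 + 51/4x_2 + 51/4 ≠ 0; add k_3 = -34x_1 + 51/4x_2 + 51/4 to the basis.

S(h_1,k_3): lcm = x_1^2. S = 3/8x_1x_2 - 249/8x_1 + 14x_2 + 14.
  leading term x_1x_2: subtract (-3/272x_2)·k_3 from 3/8x_1x_2 - 249/8x_1 + 14x_2 + 14 → -249/8x_1 + 9/64x_2^2 + 905/64x_2 + 14
  leading term x_1: subtract (249/272)·k_3 from -249/8x_1 + 9/64x_2^2 + 905/64x_2 + 14 → 9/64x_2^2 + 79/32x_2 + 149/64
  leading term x_2^2: no divisor's leading term divides it; move 9/64x_2^2 to the remainder.
  leading term x_2: no divisor's leading term divides it; move 79/32x_2 to the remainder.
  leading term 1: no divisor's leading term divides it; move 149/64 to the remainder.
  remainder 9/64x_2^2 + 79/32x_2 + 149/64 ≠ 0; add k_4 = 9/64x_2^2 + 79/32x_2 + 149/64 to the basis.

S(h_2,k_3): lcm = x_1^2. S = 3/8x_1x_2 + 23/8x_1 + 5/4x_2 + 5/4.
  leading term x_1x_2: subtract (-3/272x_2)·k_3 from 3/8x_1x_2 + 23/8x_1 + 5/4x_2 + 5/4 → 23/8x_1 + 9/64x_2^2 + 89/64x_2 + 5/4
  leading term x_1: subtract (-23/272)·k_3 from 23/8x_1 + 9/64x_2^2 + 89/64x_2 + 5/4 → 9/64x_2^2 + 79/32x_2 + 149/64
  leading term x_2^2: subtract (1)·k_4 from 9/64x_2^2 + 79/32x_2 + 149/64 → 0
  remainder 0.

S(h_1,k_4): leading monomials are coprime, so the S-polynomial reduces to 0 (Buchberger's first criterion).
S(h_2,k_4): leading monomials are coprime, so the S-polynomial reduces to 0 (Buchberger's first criterion).
S(k_3,k_4): leading monomials are coprime, so the S-polynomial reduces to 0 (Buchberger's first criterion).
Every S-polynomial of the final basis reduces to 0, so we have a Gröbner basis.
Inter-reduce: drop elements whose leading term is divisible by another's, tail-reduce, and make monic.
Reduced Gröbner basis: {x_1 - 3/8x_2 - 3/8, x_2^2 + 158/9x_2 + 149/9}.

These coincide, so the ideals are equal.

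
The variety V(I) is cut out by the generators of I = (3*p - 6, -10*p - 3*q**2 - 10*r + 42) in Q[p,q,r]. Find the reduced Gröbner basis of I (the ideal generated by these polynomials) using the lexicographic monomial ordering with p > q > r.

G = {p - 2, q**2 + 10/3*r - 22/3}

f_1 = 3*p - 6, LT = p.
f_2 = -10*p - 3*q**2 - 10*r + 42, LT = p.

S(f_1,f_2): lcm = p. S = -3/10*q**2 - r + 11/5.
  leading term q**2: no divisor's leading term divides it; move -3/10*q**2 to the remainder.
  leading term r: no divisor's leading term divides it; move -r to the remainder.
  leading term 1: no divisor's leading term divides it; move 11/5 to the remainder.
  remainder -3/10*q**2 - r + 11/5 ≠ 0; add g_3 = -3/10*q**2 - r + 11/5 to the basis.

S(f_1,g_3): leading monomials are coprime, so the S-polynomial reduces to 0 (Buchberger's first criterion).
S(f_2,g_3): leading monomials are coprime, so the S-polynomial reduces to 0 (Buchberger's first criterion).
Every S-polynomial of the final basis reduces to 0, so we have a Gröbner basis.
Inter-reduce: drop elements whose leading term is divisible by another's, tail-reduce, and make monic.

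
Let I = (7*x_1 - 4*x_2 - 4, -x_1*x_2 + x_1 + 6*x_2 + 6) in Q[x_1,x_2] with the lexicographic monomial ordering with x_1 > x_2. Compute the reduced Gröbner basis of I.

f_1 = 7*x_1 - 4*x_2 - 4, LT = x_1.
f_2 = -x_1*x_2 + x_1 + 6*x_2 + 6, LT = x_1*x_2.

S(f_1,f_2): lcm = x_1*x_2. S = x_1 - 4/7*x_2**2 + 38/7*x_2 + 6.
  leading term x_1: subtract (1/7)·f_1 from x_1 - 4/7*x_2**2 + 38/7*x_2 + 6 → -4/7*x_2**2 + 6*x_2 + 46/7
  leading term x_2**2: no divisor's leading term divides it; move -4/7*x_2**2 to the remainder.
  leading term x_2: no divisor's leading term divides it; move 6*x_2 to the remainder.
  leading term 1: no divisor's leading term divides it; move 46/7 to the remainder.
  remainder -4/7*x_2**2 + 6*x_2 + 46/7 ≠ 0; add g_3 = -4/7*x_2**2 + 6*x_2 + 46/7 to the basis.

The other S-polynomials (S(f_1,g_3), S(f_2,g_3)) all reduce to 0 modulo the current basis, so we have a Gröbner basis.
Inter-reduce: drop elements whose leading term is divisible by another's, tail-reduce, and make monic.

G = {x_1 - 4/7*x_2 - 4/7, x_2**2 - 21/2*x_2 - 23/2}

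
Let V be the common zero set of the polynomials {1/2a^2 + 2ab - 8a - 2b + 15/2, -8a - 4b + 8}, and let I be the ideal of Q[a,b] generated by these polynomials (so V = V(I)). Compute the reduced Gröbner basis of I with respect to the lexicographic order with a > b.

f_1 = 1/2a^2 + 2ab - 8a - 2b + 15/2, LT = a^2.
f_2 = -8a - 4b + 8, LT = a.

S(f_1,f_2): lcm = a^2. S = 7/2ab - 15a - 4b + 15.
  leading term ab: subtract (-7/16b)·f_2 from 7/2ab - 15a - 4b + 15 → -15a - 7/4b^2 - 1/2b + 15
  leading term a: subtract (15/8)·f_2 from -15a - 7/4b^2 - 1/2b + 15 → -7/4b^2 + 7b
  leading term b^2: no divisor's leading term divides it; move -7/4b^2 to the remainder.
  leading term b: no divisor's leading term divides it; move 7b to the remainder.
  remainder -7/4b^2 + 7b ≠ 0; add g_3 = -7/4b^2 + 7b to the basis.

The other S-polynomials (S(f_1,g_3), S(f_2,g_3)) all reduce to 0 modulo the current basis, so we have a Gröbner basis.
Inter-reduce: drop elements whose leading term is divisible by another's, tail-reduce, and make monic.

G = {a + 1/2b - 1, b^2 - 4b}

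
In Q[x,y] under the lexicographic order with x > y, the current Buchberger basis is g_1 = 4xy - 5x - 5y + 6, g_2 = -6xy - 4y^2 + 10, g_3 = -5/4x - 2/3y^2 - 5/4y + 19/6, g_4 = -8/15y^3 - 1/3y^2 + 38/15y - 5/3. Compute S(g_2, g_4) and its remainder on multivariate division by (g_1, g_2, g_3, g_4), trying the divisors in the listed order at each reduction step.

S(g_2, g_4) = -5/8xy^2 + 19/4xy - 25/8x + 2/3y^4 - 5/3y^2; remainder on division = 0.

lcm(LM(g_2), LM(g_4)) = xy^3.
S = (lcm/LT(g_2))·g_2 − (lcm/LT(g_4))·g_4 = -5/8xy^2 + 19/4xy - 25/8x + 2/3y^4 - 5/3y^2.
Reduce S modulo (g_1, g_2, g_3, g_4) in that order:
  leading term xy^2: subtract (-5/32y)·g_1 from -5/8xy^2 + 19/4xy - 25/8x + 2/3y^4 - 5/3y^2 → 127/32xy - 25/8x + 2/3y^4 - 235/96y^2 + 15/16y
  leading term xy: subtract (127/128)·g_1 from 127/32xy - 25/8x + 2/3y^4 - 235/96y^2 + 15/16y → 235/128x + 2/3y^4 - 235/96y^2 + 755/128y - 381/64
  leading term x: subtract (-47/32)·g_3 from 235/128x + 2/3y^4 - 235/96y^2 + 755/128y - 381/64 → 2/3y^4 - 329/96y^2 + 65/16y - 125/96
  leading term y^4: subtract (-5/4y)·g_4 from 2/3y^4 - 329/96y^2 + 65/16y - 125/96 → -5/12y^3 - 25/96y^2 + 95/48y - 125/96
  leading term y^3: subtract (25/32)·g_4 from -5/12y^3 - 25/96y^2 + 95/48y - 125/96 → 0
The remainder is 0, so this S-polynomial contributes no new basis element.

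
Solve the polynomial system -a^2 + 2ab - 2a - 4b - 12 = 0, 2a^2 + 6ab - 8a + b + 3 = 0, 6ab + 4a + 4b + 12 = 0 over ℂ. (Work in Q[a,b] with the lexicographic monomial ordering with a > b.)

Compute a lex Gröbner basis by Buchberger's algorithm.
f_1 = -a^2 + 2ab - 2a - 4b - 12, LT = a^2.
f_2 = 2a^2 + 6ab - 8a + b + 3, LT = a^2.
f_3 = 6ab + 4a + 4b + 12, LT = ab.

S(f_1,f_2): lcm = a^2. S = -5ab + 6a + 7/2b + 21/2.
  leading term ab: subtract (-5/6)·f_3 from -5ab + 6a + 7/2b + 21/2 → 28/3a + 41/6b + 41/2
  leading term a: no divisor's leading term divides it; move 28/3a to the remainder.
  leading term b: no divisor's leading term divides it; move 41/6b to the remainder.
  leading term 1: no divisor's leading term divides it; move 41/2 to the remainder.
  remainder 28/3a + 41/6b + 41/2 ≠ 0; add h_4 = 28/3a + 41/6b + 41/2 to the basis.

S(f_1,f_3): lcm = a^2b. S = -2/3a^2 - 2ab^2 + 4/3ab - 2a + 4b^2 + 12b.
  leading term a^2: subtract (2/3)·f_1 from -2/3a^2 - 2ab^2 + 4/3ab - 2a + 4b^2 + 12b → -2ab^2 - 2/3a + 4b^2 + 44/3b + 8
  leading term ab^2: subtract (-1/3b)·f_3 from -2ab^2 - 2/3a + 4b^2 + 44/3b + 8 → 4/3ab - 2/3a + 16/3b^2 + 56/3b + 8
  leading term ab: subtract (2/9)·f_3 from 4/3ab - 2/3a + 16/3b^2 + 56/3b + 8 → -14/9a + 16/3b^2 + 160/9b + 16/3
  leading term a: subtract (-1/6)·h_4 from -14/9a + 16/3b^2 + 160/9b + 16/3 → 16/3b^2 + 227/12b + 35/4
  leading term b^2: no divisor's leading term divides it; move 16/3b^2 to the remainder.
  leading term b: no divisor's leading term divides it; move 227/12b to the remainder.
  leading term 1: no divisor's leading term divides it; move 35/4 to the remainder.
  remainder 16/3b^2 + 227/12b + 35/4 ≠ 0; add h_5 = 16/3b^2 + 227/12b + 35/4 to the basis.

S(f_2,f_3): lcm = a^2b. S = -2/3a^2 + 3ab^2 - 14/3ab - 2a + 1/2b^2 + 3/2b.
  leading term a^2: subtract (2/3)·f_1 from -2/3a^2 + 3ab^2 - 14/3ab - 2a + 1/2b^2 + 3/2b → 3ab^2 - 6ab - 2/3a + 1/2b^2 + 25/6b + 8
  leading term ab^2: subtract (1/2b)·f_3 from 3ab^2 - 6ab - 2/3a + 1/2b^2 + 25/6b + 8 → -8ab - 2/3a - 3/2b^2 - 11/6b + 8
  leading term ab: subtract (-4/3)·f_3 from -8ab - 2/3a - 3/2b^2 - 11/6b + 8 → 14/3a - 3/2b^2 + 7/2b + 24
  leading term a: subtract (1/2)·h_4 from 14/3a - 3/2b^2 + 7/2b + 24 → -3/2b^2 + 1/12b + 55/4
  leading term b^2: subtract (-9/32)·h_5 from -3/2b^2 + 1/12b + 55/4 → 2075/384b + 2075/128
  leading term b: no divisor's leading term divides it; move 2075/384b to the remainder.
  leading term 1: no divisor's leading term divides it; move 2075/128 to the remainder.
  remainder 2075/384b + 2075/128 ≠ 0; add h_6 = 2075/384b + 2075/128 to the basis.

The other S-polynomials (S(f_1,h_4), S(f_2,h_4), S(f_3,h_4), S(f_1,h_5), S(f_2,h_5), S(f_3,h_5), S(h_4,h_5), S(f_1,h_6), S(f_2,h_6), S(f_3,h_6), S(h_4,h_6), S(h_5,h_6)) all reduce to 0 modulo the current basis, so we have a Gröbner basis.
Inter-reduce: drop elements whose leading term is divisible by another's, tail-reduce, and make monic.
Reduced Gröbner basis: {a, b + 3}.

A lex Gröbner basis eliminates variables successively. Here b + 3 depends only on b, with roots {-3}; lifting each root through the earlier basis elements recovers the full solutions.
  b = -3: the earlier basis element becomes a = 0, giving a = 0 — point (0, -3).

{(0, -3)}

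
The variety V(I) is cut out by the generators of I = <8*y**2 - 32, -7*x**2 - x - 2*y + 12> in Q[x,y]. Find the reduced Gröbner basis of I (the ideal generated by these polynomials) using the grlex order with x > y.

f_1 = 8*y**2 - 32, LT = y**2.
f_2 = -7*x**2 - x - 2*y + 12, LT = x**2.

The S-polynomials (S(f_1,f_2)) all reduce to 0 modulo the current basis, so we have a Gröbner basis.

G = {x**2 + 1/7*x + 2/7*y - 12/7, y**2 - 4}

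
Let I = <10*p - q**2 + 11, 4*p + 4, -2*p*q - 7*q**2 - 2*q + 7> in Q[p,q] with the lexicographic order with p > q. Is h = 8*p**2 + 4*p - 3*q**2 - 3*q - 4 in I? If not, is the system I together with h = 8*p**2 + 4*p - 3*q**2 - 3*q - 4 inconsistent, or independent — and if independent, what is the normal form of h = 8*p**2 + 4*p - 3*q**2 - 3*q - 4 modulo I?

First compute the reduced Gröbner basis of I by Buchberger's algorithm.
f_1 = 10*p - q**2 + 11, LT = p.
f_2 = 4*p + 4, LT = p.
f_3 = -2*p*q - 7*q**2 - 2*q + 7, LT = p*q.

S(f_1,f_2): lcm = p. S = -1/10*q**2 + 1/10.
  leading term q**2: no divisor's leading term divides it; move -1/10*q**2 to the remainder.
  leading term 1: no divisor's leading term divides it; move 1/10 to the remainder.
  remainder -1/10*q**2 + 1/10 ≠ 0; add k_4 = -1/10*q**2 + 1/10 to the basis.

The other S-polynomials (S(f_1,f_3), S(f_2,f_3), S(f_1,k_4), S(f_2,k_4), S(f_3,k_4)) all reduce to 0 modulo the current basis, so we have a Gröbner basis.
Inter-reduce: drop elements whose leading term is divisible by another's, tail-reduce, and make monic.
Reduced Gröbner basis: {p + 1, q**2 - 1}.
Label its elements g_1 = p + 1, g_2 = q**2 - 1.

Reduce h = 8*p**2 + 4*p - 3*q**2 - 3*q - 4 modulo G:
  leading term p**2: subtract (8*p)·g_1 from 8*p**2 + 4*p - 3*q**2 - 3*q - 4 → -4*p - 3*q**2 - 3*q - 4
  leading term p: subtract (-4)·g_1 from -4*p - 3*q**2 - 3*q - 4 → -3*q**2 - 3*q
  leading term q**2: subtract (-3)·g_2 from -3*q**2 - 3*q → -3*q - 3
  leading term q: no divisor's leading term divides it; move -3*q to the remainder.
  leading term 1: no divisor's leading term divides it; move -3 to the remainder.
  normal form = -3*q - 3.
The normal form is nonzero, so h ∉ I. Since h minus its normal form lies in I, I + (h) = I + (r) where r = -3*q - 3; decide whether this ideal is the whole ring.
Run Buchberger on G together with r (pairs among the g_i already reduce to 0 since G is a Gröbner basis):
g_1 = p + 1, LT = p.
g_2 = q**2 - 1, LT = q**2.
r = -3*q - 3, LT = q.

The S-polynomials (S(g_1,g_2), S(g_1,r), S(g_2,r)) all reduce to 0 modulo the current basis, so we have a Gröbner basis.
Inter-reduce: drop elements whose leading term is divisible by another's, tail-reduce, and make monic.
Reduced Gröbner basis: {p + 1, q + 1}.
The reduced Gröbner basis of I + (h) is {p + 1, q + 1} ≠ {1}, a proper ideal, so the enlarged system stays consistent: h is independent of I, with normal form -3*q - 3.

8*p**2 + 4*p - 3*q**2 - 3*q - 4 is independent of I; its normal form modulo I is -3*q - 3.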